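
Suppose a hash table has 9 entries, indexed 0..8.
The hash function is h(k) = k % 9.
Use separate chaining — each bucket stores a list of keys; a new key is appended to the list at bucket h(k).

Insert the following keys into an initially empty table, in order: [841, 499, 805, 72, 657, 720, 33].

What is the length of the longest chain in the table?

3

841 → bucket 4
499 → bucket 4 (collision)
805 → bucket 4 (collision)
72 → bucket 0
657 → bucket 0 (collision)
720 → bucket 0 (collision)
33 → bucket 6
Final buckets:
0: 72 -> 657 -> 720
1: .
2: .
3: .
4: 841 -> 499 -> 805
5: .
6: 33
7: .
8: .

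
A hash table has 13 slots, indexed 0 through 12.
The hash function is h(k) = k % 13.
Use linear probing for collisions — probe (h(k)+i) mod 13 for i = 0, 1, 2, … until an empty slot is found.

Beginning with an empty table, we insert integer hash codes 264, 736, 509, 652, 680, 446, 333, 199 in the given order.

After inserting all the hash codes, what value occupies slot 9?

264 hashes to 4; slot 4 is free -> place at 4.
736 hashes to 8; slot 8 is free -> place at 8.
509 hashes to 2; slot 2 is free -> place at 2.
652 hashes to 2; 2 taken -> place at 3.
680 hashes to 4; 4 taken -> place at 5.
446 hashes to 4; 4,5 taken -> place at 6.
333 hashes to 8; 8 taken -> place at 9.
199 hashes to 4; 4,5,6 taken -> place at 7.
Table: [-, -, 509, 652, 264, 680, 446, 199, 736, 333, -, -, -]

333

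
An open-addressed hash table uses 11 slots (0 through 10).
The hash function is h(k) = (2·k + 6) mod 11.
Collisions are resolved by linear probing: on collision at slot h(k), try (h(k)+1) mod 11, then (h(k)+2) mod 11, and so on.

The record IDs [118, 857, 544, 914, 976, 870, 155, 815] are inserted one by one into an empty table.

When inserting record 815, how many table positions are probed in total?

6

118: h=0 → slot 0
857: h=4 → slot 4
544: h=5 → slot 5
914: h=8 → slot 8
976: h=0, probe 0,1 → slot 1
870: h=8, probe 8,9 → slot 9
155: h=8, probe 8,9,10 → slot 10
815: h=8, probe 8,9,10,0,1,2 → slot 2
Table: [118, 976, 815, ., 857, 544, ., ., 914, 870, 155]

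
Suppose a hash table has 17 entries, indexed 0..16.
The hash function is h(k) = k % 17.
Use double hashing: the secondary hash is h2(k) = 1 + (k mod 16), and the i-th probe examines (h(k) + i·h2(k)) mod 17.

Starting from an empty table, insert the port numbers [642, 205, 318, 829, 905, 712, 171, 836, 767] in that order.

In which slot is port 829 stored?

642 hashes to 13; slot 13 is free -> place at 13.
205 hashes to 1; slot 1 is free -> place at 1.
318 hashes to 12; slot 12 is free -> place at 12.
829 hashes to 13, h2=14; 13 taken -> place at 10.
905 hashes to 4; slot 4 is free -> place at 4.
712 hashes to 15; slot 15 is free -> place at 15.
171 hashes to 1, h2=12; 1,13 taken -> place at 8.
836 hashes to 3; slot 3 is free -> place at 3.
767 hashes to 2; slot 2 is free -> place at 2.
Table: [∅, 205, 767, 836, 905, ∅, ∅, ∅, 171, ∅, 829, ∅, 318, 642, ∅, 712, ∅]

10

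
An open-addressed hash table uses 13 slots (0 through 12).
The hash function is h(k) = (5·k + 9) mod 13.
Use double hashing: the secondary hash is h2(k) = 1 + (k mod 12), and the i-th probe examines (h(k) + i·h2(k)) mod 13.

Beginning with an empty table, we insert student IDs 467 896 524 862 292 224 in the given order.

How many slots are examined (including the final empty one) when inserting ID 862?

467: h=4 -> slot 4
896: h=4, h2=9, probe 4,0 -> slot 0
524: h=3 -> slot 3
862: h=3, h2=11, probe 3,1 -> slot 1
292: h=0, h2=5, probe 0,5 -> slot 5
224: h=11 -> slot 11
Table: [896, 862, _, 524, 467, 292, _, _, _, _, _, 224, _]

2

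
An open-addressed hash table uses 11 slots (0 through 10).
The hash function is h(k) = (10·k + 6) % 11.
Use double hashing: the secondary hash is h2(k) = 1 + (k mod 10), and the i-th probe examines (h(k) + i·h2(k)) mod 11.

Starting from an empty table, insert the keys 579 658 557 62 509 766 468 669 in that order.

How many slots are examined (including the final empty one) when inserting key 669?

4

579 hashes to 10; slot 10 is free => place at 10.
658 hashes to 8; slot 8 is free => place at 8.
557 hashes to 10, h2=8; 10 taken => place at 7.
62 hashes to 10, h2=3; 10 taken => place at 2.
509 hashes to 3; slot 3 is free => place at 3.
766 hashes to 10, h2=7; 10 taken => place at 6.
468 hashes to 0; slot 0 is free => place at 0.
669 hashes to 8, h2=10; 8,7,6 taken => place at 5.
Table: [468, _, 62, 509, _, 669, 766, 557, 658, _, 579]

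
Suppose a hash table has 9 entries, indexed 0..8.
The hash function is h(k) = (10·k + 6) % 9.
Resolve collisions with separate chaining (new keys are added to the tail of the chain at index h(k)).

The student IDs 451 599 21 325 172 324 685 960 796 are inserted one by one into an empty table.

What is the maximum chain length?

451 -> bucket 7
599 -> bucket 2
21 -> bucket 0
325 -> bucket 7 (collision)
172 -> bucket 7 (collision)
324 -> bucket 6
685 -> bucket 7 (collision)
960 -> bucket 3
796 -> bucket 1
Final buckets:
0: 21
1: 796
2: 599
3: 960
4: —
5: —
6: 324
7: 451 -> 325 -> 172 -> 685
8: —

4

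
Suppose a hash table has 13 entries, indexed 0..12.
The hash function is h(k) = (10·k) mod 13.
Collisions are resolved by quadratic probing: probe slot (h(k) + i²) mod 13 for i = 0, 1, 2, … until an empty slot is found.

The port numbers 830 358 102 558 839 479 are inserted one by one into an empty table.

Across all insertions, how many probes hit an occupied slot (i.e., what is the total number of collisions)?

830: h=6 => slot 6
358: h=5 => slot 5
102: h=6, probe 6,7 => slot 7
558: h=3 => slot 3
839: h=5, probe 5,6,9 => slot 9
479: h=6, probe 6,7,10 => slot 10
Table: [∅, ∅, ∅, 558, ∅, 358, 830, 102, ∅, 839, 479, ∅, ∅]

5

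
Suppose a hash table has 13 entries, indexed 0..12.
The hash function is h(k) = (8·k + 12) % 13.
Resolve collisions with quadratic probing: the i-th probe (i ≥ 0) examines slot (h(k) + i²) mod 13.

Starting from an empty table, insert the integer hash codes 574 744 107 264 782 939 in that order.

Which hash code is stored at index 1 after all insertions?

574 hashes to 2; slot 2 is free → place at 2.
744 hashes to 10; slot 10 is free → place at 10.
107 hashes to 10; 10 taken → place at 11.
264 hashes to 5; slot 5 is free → place at 5.
782 hashes to 2; 2 taken → place at 3.
939 hashes to 10; 10,11 taken → place at 1.
Table: [-, 939, 574, 782, -, 264, -, -, -, -, 744, 107, -]

939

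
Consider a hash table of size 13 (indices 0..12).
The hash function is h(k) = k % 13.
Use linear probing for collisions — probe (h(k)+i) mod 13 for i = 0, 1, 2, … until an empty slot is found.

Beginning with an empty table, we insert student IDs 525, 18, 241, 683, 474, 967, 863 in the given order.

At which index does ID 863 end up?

11

525 hashes to 5; slot 5 is free → place at 5.
18 hashes to 5; 5 taken → place at 6.
241 hashes to 7; slot 7 is free → place at 7.
683 hashes to 7; 7 taken → place at 8.
474 hashes to 6; 6,7,8 taken → place at 9.
967 hashes to 5; 5,6,7,8,9 taken → place at 10.
863 hashes to 5; 5,6,7,8,9,10 taken → place at 11.
Table: [∅, ∅, ∅, ∅, ∅, 525, 18, 241, 683, 474, 967, 863, ∅]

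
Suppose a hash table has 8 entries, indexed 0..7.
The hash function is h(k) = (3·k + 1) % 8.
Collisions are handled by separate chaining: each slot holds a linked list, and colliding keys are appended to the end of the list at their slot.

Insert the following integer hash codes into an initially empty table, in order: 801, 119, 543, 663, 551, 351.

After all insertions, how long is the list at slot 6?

801 -> bucket 4
119 -> bucket 6
543 -> bucket 6 (collision)
663 -> bucket 6 (collision)
551 -> bucket 6 (collision)
351 -> bucket 6 (collision)
Final buckets:
0: ∅
1: ∅
2: ∅
3: ∅
4: 801
5: ∅
6: 119 -> 543 -> 663 -> 551 -> 351
7: ∅

5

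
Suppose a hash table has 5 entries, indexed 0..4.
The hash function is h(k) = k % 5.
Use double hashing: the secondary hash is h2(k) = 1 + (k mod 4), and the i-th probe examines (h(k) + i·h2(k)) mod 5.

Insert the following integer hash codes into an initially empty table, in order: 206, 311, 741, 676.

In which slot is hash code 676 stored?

206 hashes to 1; slot 1 is free -> place at 1.
311 hashes to 1, h2=4; 1 taken -> place at 0.
741 hashes to 1, h2=2; 1 taken -> place at 3.
676 hashes to 1, h2=1; 1 taken -> place at 2.
Table: [311, 206, 676, 741, ∅]

2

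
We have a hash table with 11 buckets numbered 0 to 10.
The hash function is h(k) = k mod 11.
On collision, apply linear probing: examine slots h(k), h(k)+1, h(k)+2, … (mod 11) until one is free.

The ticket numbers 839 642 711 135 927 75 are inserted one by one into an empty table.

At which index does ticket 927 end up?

6

839 hashes to 3; slot 3 is free → place at 3.
642 hashes to 4; slot 4 is free → place at 4.
711 hashes to 7; slot 7 is free → place at 7.
135 hashes to 3; 3,4 taken → place at 5.
927 hashes to 3; 3,4,5 taken → place at 6.
75 hashes to 9; slot 9 is free → place at 9.
Table: [∅, ∅, ∅, 839, 642, 135, 927, 711, ∅, 75, ∅]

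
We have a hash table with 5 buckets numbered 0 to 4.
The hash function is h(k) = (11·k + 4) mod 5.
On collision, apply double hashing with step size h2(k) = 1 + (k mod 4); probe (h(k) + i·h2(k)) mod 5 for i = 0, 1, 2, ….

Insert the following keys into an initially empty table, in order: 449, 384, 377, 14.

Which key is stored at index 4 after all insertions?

449 hashes to 3; slot 3 is free → place at 3.
384 hashes to 3, h2=1; 3 taken → place at 4.
377 hashes to 1; slot 1 is free → place at 1.
14 hashes to 3, h2=3; 3,1,4 taken → place at 2.
Table: [-, 377, 14, 449, 384]

384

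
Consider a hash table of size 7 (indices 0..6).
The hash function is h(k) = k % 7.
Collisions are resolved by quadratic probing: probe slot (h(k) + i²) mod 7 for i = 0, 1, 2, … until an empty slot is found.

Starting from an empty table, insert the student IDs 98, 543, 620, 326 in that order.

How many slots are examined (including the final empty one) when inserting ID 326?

3

98: h=0 -> slot 0
543: h=4 -> slot 4
620: h=4, probe 4,5 -> slot 5
326: h=4, probe 4,5,1 -> slot 1
Table: [98, 326, ., ., 543, 620, .]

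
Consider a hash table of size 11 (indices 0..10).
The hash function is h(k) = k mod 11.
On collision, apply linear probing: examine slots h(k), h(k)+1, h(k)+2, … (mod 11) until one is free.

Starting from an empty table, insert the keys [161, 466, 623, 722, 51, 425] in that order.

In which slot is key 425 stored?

Insert 161: h=7, slot 7 empty → index 7.
Insert 466: h=4, slot 4 empty → index 4.
Insert 623: h=7, slot 7 occupied → index 8.
Insert 722: h=7, slots 7,8 occupied → index 9.
Insert 51: h=7, slots 7,8,9 occupied → index 10.
Insert 425: h=7, slots 7,8,9,10 occupied → index 0.
Table: [425, —, —, —, 466, —, —, 161, 623, 722, 51]

0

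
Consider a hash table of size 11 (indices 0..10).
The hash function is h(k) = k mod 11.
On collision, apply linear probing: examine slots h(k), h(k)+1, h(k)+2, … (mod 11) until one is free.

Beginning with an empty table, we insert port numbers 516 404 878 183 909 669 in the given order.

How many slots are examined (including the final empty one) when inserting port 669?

4

516 hashes to 10; slot 10 is free → place at 10.
404 hashes to 8; slot 8 is free → place at 8.
878 hashes to 9; slot 9 is free → place at 9.
183 hashes to 7; slot 7 is free → place at 7.
909 hashes to 7; 7,8,9,10 taken → place at 0.
669 hashes to 9; 9,10,0 taken → place at 1.
Table: [909, 669, ∅, ∅, ∅, ∅, ∅, 183, 404, 878, 516]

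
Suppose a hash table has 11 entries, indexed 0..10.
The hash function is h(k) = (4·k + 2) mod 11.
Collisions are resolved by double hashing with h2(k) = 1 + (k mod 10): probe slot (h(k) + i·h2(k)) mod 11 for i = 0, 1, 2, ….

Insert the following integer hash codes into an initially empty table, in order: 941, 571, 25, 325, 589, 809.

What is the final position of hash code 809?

1

Insert 941: h=4, slot 4 empty -> index 4.
Insert 571: h=9, slot 9 empty -> index 9.
Insert 25: h=3, slot 3 empty -> index 3.
Insert 325: h=4, h2=6, slot 4 occupied -> index 10.
Insert 589: h=4, h2=10, slots 4,3 occupied -> index 2.
Insert 809: h=4, h2=10, slots 4,3,2 occupied -> index 1.
Table: [—, 809, 589, 25, 941, —, —, —, —, 571, 325]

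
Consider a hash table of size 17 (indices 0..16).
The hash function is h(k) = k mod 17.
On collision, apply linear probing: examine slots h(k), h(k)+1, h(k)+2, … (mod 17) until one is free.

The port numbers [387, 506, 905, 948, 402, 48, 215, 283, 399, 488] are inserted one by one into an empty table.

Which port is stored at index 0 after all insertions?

387: h=13 => slot 13
506: h=13, probe 13,14 => slot 14
905: h=4 => slot 4
948: h=13, probe 13,14,15 => slot 15
402: h=11 => slot 11
48: h=14, probe 14,15,16 => slot 16
215: h=11, probe 11,12 => slot 12
283: h=11, probe 11,12,13,14,15,16,0 => slot 0
399: h=8 => slot 8
488: h=12, probe 12,13,14,15,16,0,1 => slot 1
Table: [283, 488, ∅, ∅, 905, ∅, ∅, ∅, 399, ∅, ∅, 402, 215, 387, 506, 948, 48]

283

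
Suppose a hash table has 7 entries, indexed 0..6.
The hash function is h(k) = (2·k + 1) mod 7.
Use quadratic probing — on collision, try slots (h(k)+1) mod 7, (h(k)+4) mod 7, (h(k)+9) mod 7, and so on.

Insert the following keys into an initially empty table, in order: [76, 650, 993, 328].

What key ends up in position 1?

328

76 hashes to 6; slot 6 is free → place at 6.
650 hashes to 6; 6 taken → place at 0.
993 hashes to 6; 6,0 taken → place at 3.
328 hashes to 6; 6,0,3 taken → place at 1.
Table: [650, 328, -, 993, -, -, 76]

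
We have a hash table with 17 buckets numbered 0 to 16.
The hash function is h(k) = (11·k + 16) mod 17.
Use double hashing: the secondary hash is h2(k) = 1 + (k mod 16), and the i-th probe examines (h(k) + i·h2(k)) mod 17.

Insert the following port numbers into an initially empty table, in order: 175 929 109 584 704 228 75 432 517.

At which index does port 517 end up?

175: h=3 => slot 3
929: h=1 => slot 1
109: h=8 => slot 8
584: h=14 => slot 14
704: h=8, h2=1, probe 8,9 => slot 9
228: h=8, h2=5, probe 8,13 => slot 13
75: h=8, h2=12, probe 8,3,15 => slot 15
432: h=8, h2=1, probe 8,9,10 => slot 10
517: h=8, h2=6, probe 8,14,3,9,15,4 => slot 4
Table: [∅, 929, ∅, 175, 517, ∅, ∅, ∅, 109, 704, 432, ∅, ∅, 228, 584, 75, ∅]

4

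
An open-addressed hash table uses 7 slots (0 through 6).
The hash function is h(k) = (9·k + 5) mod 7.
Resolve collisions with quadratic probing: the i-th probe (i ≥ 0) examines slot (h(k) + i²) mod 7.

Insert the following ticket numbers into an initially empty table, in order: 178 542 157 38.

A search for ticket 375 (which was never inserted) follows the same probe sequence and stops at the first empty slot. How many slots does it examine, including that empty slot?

Insert 178: h=4, slot 4 empty => index 4.
Insert 542: h=4, slot 4 occupied => index 5.
Insert 157: h=4, slots 4,5 occupied => index 1.
Insert 38: h=4, slots 4,5,1 occupied => index 6.
Table: [∅, 157, ∅, ∅, 178, 542, 38]
Lookup 375: h=6, probe 6,0 → slot 0 empty, not found.

2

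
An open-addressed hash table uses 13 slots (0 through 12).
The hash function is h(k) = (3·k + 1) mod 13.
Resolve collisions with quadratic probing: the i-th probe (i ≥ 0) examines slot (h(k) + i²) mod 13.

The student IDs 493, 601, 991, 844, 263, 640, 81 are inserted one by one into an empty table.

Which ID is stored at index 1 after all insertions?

991

493 hashes to 11; slot 11 is free → place at 11.
601 hashes to 10; slot 10 is free → place at 10.
991 hashes to 10; 10,11 taken → place at 1.
844 hashes to 11; 11 taken → place at 12.
263 hashes to 10; 10,11,1 taken → place at 6.
640 hashes to 10; 10,11,1,6 taken → place at 0.
81 hashes to 10; 10,11,1,6,0 taken → place at 9.
Table: [640, 991, _, _, _, _, 263, _, _, 81, 601, 493, 844]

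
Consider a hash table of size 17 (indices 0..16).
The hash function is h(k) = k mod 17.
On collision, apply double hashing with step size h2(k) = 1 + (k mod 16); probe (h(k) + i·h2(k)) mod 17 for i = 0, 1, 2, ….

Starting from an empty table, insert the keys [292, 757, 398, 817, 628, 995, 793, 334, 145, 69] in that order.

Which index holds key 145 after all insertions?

292: h=3 -> slot 3
757: h=9 -> slot 9
398: h=7 -> slot 7
817: h=1 -> slot 1
628: h=16 -> slot 16
995: h=9, h2=4, probe 9,13 -> slot 13
793: h=11 -> slot 11
334: h=11, h2=15, probe 11,9,7,5 -> slot 5
145: h=9, h2=2, probe 9,11,13,15 -> slot 15
69: h=1, h2=6, probe 1,7,13,2 -> slot 2
Table: [., 817, 69, 292, ., 334, ., 398, ., 757, ., 793, ., 995, ., 145, 628]

15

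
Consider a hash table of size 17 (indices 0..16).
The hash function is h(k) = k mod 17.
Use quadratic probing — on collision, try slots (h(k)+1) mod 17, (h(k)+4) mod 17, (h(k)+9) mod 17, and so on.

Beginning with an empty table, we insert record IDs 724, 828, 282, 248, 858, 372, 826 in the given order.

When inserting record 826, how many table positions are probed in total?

4

724: h=10 → slot 10
828: h=12 → slot 12
282: h=10, probe 10,11 → slot 11
248: h=10, probe 10,11,14 → slot 14
858: h=8 → slot 8
372: h=15 → slot 15
826: h=10, probe 10,11,14,2 → slot 2
Table: [—, —, 826, —, —, —, —, —, 858, —, 724, 282, 828, —, 248, 372, —]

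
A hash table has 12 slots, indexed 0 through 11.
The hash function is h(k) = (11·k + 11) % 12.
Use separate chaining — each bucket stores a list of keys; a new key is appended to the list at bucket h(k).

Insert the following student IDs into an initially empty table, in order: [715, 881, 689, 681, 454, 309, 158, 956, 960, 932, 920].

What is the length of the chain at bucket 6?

715 -> bucket 4
881 -> bucket 6
689 -> bucket 6 (collision)
681 -> bucket 2
454 -> bucket 1
309 -> bucket 2 (collision)
158 -> bucket 9
956 -> bucket 3
960 -> bucket 11
932 -> bucket 3 (collision)
920 -> bucket 3 (collision)
Final buckets:
0: —
1: 454
2: 681 -> 309
3: 956 -> 932 -> 920
4: 715
5: —
6: 881 -> 689
7: —
8: —
9: 158
10: —
11: 960

2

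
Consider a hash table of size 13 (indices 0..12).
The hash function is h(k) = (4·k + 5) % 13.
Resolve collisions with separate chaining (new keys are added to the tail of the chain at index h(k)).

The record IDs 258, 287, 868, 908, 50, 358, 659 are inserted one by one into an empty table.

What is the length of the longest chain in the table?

258 → bucket 10
287 → bucket 9
868 → bucket 6
908 → bucket 10 (collision)
50 → bucket 10 (collision)
358 → bucket 7
659 → bucket 2
Final buckets:
0: -
1: -
2: 659
3: -
4: -
5: -
6: 868
7: 358
8: -
9: 287
10: 258 -> 908 -> 50
11: -
12: -

3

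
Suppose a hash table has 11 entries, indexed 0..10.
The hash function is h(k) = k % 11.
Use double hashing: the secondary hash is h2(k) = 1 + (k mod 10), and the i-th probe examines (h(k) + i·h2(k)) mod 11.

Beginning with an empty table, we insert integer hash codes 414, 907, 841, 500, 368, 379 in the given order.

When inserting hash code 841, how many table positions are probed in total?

3

414 hashes to 7; slot 7 is free → place at 7.
907 hashes to 5; slot 5 is free → place at 5.
841 hashes to 5, h2=2; 5,7 taken → place at 9.
500 hashes to 5, h2=1; 5 taken → place at 6.
368 hashes to 5, h2=9; 5 taken → place at 3.
379 hashes to 5, h2=10; 5 taken → place at 4.
Table: [—, —, —, 368, 379, 907, 500, 414, —, 841, —]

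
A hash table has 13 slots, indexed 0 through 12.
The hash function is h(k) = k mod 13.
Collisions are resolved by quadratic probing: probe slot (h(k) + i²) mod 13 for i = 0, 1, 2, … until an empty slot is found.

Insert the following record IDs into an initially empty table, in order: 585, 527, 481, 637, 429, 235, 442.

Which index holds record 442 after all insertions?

3

Insert 585: h=0, slot 0 empty => index 0.
Insert 527: h=7, slot 7 empty => index 7.
Insert 481: h=0, slot 0 occupied => index 1.
Insert 637: h=0, slots 0,1 occupied => index 4.
Insert 429: h=0, slots 0,1,4 occupied => index 9.
Insert 235: h=1, slot 1 occupied => index 2.
Insert 442: h=0, slots 0,1,4,9 occupied => index 3.
Table: [585, 481, 235, 442, 637, ., ., 527, ., 429, ., ., .]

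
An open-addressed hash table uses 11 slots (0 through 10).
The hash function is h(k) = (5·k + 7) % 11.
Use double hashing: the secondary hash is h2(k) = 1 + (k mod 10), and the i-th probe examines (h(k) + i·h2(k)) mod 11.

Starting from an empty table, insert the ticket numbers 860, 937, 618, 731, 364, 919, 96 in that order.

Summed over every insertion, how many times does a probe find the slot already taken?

8

Insert 860: h=6, slot 6 empty → index 6.
Insert 937: h=6, h2=8, slot 6 occupied → index 3.
Insert 618: h=6, h2=9, slot 6 occupied → index 4.
Insert 731: h=10, slot 10 empty → index 10.
Insert 364: h=1, slot 1 empty → index 1.
Insert 919: h=4, h2=10, slots 4,3 occupied → index 2.
Insert 96: h=3, h2=7, slots 3,10,6,2 occupied → index 9.
Table: [-, 364, 919, 937, 618, -, 860, -, -, 96, 731]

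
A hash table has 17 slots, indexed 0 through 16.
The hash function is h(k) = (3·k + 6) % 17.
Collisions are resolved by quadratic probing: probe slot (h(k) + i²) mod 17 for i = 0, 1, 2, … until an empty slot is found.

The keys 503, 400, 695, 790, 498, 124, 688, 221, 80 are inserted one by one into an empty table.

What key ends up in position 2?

503

503 hashes to 2; slot 2 is free => place at 2.
400 hashes to 16; slot 16 is free => place at 16.
695 hashes to 0; slot 0 is free => place at 0.
790 hashes to 13; slot 13 is free => place at 13.
498 hashes to 4; slot 4 is free => place at 4.
124 hashes to 4; 4 taken => place at 5.
688 hashes to 13; 13 taken => place at 14.
221 hashes to 6; slot 6 is free => place at 6.
80 hashes to 8; slot 8 is free => place at 8.
Table: [695, _, 503, _, 498, 124, 221, _, 80, _, _, _, _, 790, 688, _, 400]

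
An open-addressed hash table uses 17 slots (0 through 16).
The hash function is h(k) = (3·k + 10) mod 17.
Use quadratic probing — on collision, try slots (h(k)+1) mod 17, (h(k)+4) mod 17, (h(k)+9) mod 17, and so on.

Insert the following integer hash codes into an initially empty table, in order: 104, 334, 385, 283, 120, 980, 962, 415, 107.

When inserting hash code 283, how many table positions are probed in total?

3

Insert 104: h=16, slot 16 empty => index 16.
Insert 334: h=9, slot 9 empty => index 9.
Insert 385: h=9, slot 9 occupied => index 10.
Insert 283: h=9, slots 9,10 occupied => index 13.
Insert 120: h=13, slot 13 occupied => index 14.
Insert 980: h=9, slots 9,10,13 occupied => index 1.
Insert 962: h=6, slot 6 empty => index 6.
Insert 415: h=14, slot 14 occupied => index 15.
Insert 107: h=8, slot 8 empty => index 8.
Table: [∅, 980, ∅, ∅, ∅, ∅, 962, ∅, 107, 334, 385, ∅, ∅, 283, 120, 415, 104]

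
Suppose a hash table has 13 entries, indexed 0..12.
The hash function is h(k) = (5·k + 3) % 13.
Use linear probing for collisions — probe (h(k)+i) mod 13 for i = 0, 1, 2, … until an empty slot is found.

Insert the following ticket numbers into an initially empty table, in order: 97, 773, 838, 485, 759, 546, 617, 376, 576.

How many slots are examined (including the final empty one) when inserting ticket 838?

Insert 97: h=7, slot 7 empty → index 7.
Insert 773: h=7, slot 7 occupied → index 8.
Insert 838: h=7, slots 7,8 occupied → index 9.
Insert 485: h=10, slot 10 empty → index 10.
Insert 759: h=2, slot 2 empty → index 2.
Insert 546: h=3, slot 3 empty → index 3.
Insert 617: h=7, slots 7,8,9,10 occupied → index 11.
Insert 376: h=11, slot 11 occupied → index 12.
Insert 576: h=10, slots 10,11,12 occupied → index 0.
Table: [576, _, 759, 546, _, _, _, 97, 773, 838, 485, 617, 376]

3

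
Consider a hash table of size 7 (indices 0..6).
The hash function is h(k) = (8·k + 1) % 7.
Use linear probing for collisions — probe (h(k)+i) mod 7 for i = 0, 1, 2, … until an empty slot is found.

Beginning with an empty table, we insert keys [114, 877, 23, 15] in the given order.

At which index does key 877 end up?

Insert 114: h=3, slot 3 empty → index 3.
Insert 877: h=3, slot 3 occupied → index 4.
Insert 23: h=3, slots 3,4 occupied → index 5.
Insert 15: h=2, slot 2 empty → index 2.
Table: [—, —, 15, 114, 877, 23, —]

4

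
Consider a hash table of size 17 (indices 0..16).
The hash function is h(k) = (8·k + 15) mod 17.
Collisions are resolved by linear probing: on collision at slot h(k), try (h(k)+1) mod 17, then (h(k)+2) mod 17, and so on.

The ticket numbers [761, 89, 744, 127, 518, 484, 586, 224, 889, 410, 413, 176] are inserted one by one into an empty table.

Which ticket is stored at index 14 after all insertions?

761: h=0 -> slot 0
89: h=13 -> slot 13
744: h=0, probe 0,1 -> slot 1
127: h=11 -> slot 11
518: h=11, probe 11,12 -> slot 12
484: h=11, probe 11,12,13,14 -> slot 14
586: h=11, probe 11,12,13,14,15 -> slot 15
224: h=5 -> slot 5
889: h=4 -> slot 4
410: h=14, probe 14,15,16 -> slot 16
413: h=4, probe 4,5,6 -> slot 6
176: h=12, probe 12,13,14,15,16,0,1,2 -> slot 2
Table: [761, 744, 176, ., 889, 224, 413, ., ., ., ., 127, 518, 89, 484, 586, 410]

484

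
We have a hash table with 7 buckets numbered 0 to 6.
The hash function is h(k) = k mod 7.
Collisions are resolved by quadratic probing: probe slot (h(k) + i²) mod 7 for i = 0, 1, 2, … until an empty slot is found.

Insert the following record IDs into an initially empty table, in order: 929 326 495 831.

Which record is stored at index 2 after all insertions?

Insert 929: h=5, slot 5 empty => index 5.
Insert 326: h=4, slot 4 empty => index 4.
Insert 495: h=5, slot 5 occupied => index 6.
Insert 831: h=5, slots 5,6 occupied => index 2.
Table: [., ., 831, ., 326, 929, 495]

831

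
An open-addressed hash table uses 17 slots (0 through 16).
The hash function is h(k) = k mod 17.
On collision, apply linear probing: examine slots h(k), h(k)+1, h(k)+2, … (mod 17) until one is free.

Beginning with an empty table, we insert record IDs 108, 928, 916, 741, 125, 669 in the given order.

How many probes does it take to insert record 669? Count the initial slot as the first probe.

3

Insert 108: h=6, slot 6 empty → index 6.
Insert 928: h=10, slot 10 empty → index 10.
Insert 916: h=15, slot 15 empty → index 15.
Insert 741: h=10, slot 10 occupied → index 11.
Insert 125: h=6, slot 6 occupied → index 7.
Insert 669: h=6, slots 6,7 occupied → index 8.
Table: [—, —, —, —, —, —, 108, 125, 669, —, 928, 741, —, —, —, 916, —]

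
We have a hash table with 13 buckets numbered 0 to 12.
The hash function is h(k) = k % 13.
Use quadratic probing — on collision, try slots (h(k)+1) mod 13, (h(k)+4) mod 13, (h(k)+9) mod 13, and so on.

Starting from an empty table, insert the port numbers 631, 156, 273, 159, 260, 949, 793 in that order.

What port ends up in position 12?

631: h=7 -> slot 7
156: h=0 -> slot 0
273: h=0, probe 0,1 -> slot 1
159: h=3 -> slot 3
260: h=0, probe 0,1,4 -> slot 4
949: h=0, probe 0,1,4,9 -> slot 9
793: h=0, probe 0,1,4,9,3,12 -> slot 12
Table: [156, 273, ., 159, 260, ., ., 631, ., 949, ., ., 793]

793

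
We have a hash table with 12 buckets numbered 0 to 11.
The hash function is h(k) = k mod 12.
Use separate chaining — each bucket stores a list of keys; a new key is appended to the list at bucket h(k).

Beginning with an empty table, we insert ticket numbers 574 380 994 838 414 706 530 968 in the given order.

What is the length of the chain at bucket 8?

Insert 574: h=10, bucket 10 empty -> new chain.
Insert 380: h=8, bucket 8 empty -> new chain.
Insert 994: h=10, bucket 10 nonempty -> append to chain.
Insert 838: h=10, bucket 10 nonempty -> append to chain.
Insert 414: h=6, bucket 6 empty -> new chain.
Insert 706: h=10, bucket 10 nonempty -> append to chain.
Insert 530: h=2, bucket 2 empty -> new chain.
Insert 968: h=8, bucket 8 nonempty -> append to chain.
Final buckets:
0: .
1: .
2: 530
3: .
4: .
5: .
6: 414
7: .
8: 380 -> 968
9: .
10: 574 -> 994 -> 838 -> 706
11: .

2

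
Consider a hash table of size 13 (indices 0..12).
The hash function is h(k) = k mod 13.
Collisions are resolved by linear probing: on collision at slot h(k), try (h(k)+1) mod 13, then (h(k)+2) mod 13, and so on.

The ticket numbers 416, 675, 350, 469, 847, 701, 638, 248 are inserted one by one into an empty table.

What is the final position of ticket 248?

6

Insert 416: h=0, slot 0 empty → index 0.
Insert 675: h=12, slot 12 empty → index 12.
Insert 350: h=12, slots 12,0 occupied → index 1.
Insert 469: h=1, slot 1 occupied → index 2.
Insert 847: h=2, slot 2 occupied → index 3.
Insert 701: h=12, slots 12,0,1,2,3 occupied → index 4.
Insert 638: h=1, slots 1,2,3,4 occupied → index 5.
Insert 248: h=1, slots 1,2,3,4,5 occupied → index 6.
Table: [416, 350, 469, 847, 701, 638, 248, _, _, _, _, _, 675]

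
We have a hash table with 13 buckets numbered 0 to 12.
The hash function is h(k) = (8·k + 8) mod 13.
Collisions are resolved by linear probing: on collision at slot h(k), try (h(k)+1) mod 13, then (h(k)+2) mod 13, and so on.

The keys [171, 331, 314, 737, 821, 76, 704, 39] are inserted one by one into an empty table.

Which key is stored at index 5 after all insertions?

171: h=11 => slot 11
331: h=4 => slot 4
314: h=11, probe 11,12 => slot 12
737: h=2 => slot 2
821: h=11, probe 11,12,0 => slot 0
76: h=5 => slot 5
704: h=11, probe 11,12,0,1 => slot 1
39: h=8 => slot 8
Table: [821, 704, 737, ., 331, 76, ., ., 39, ., ., 171, 314]

76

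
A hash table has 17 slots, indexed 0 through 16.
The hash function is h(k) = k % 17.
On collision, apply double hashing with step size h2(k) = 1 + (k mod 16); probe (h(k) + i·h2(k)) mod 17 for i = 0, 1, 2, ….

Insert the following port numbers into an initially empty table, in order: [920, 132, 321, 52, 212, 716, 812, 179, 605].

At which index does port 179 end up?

Insert 920: h=2, slot 2 empty -> index 2.
Insert 132: h=13, slot 13 empty -> index 13.
Insert 321: h=15, slot 15 empty -> index 15.
Insert 52: h=1, slot 1 empty -> index 1.
Insert 212: h=8, slot 8 empty -> index 8.
Insert 716: h=2, h2=13, slots 2,15 occupied -> index 11.
Insert 812: h=13, h2=13, slot 13 occupied -> index 9.
Insert 179: h=9, h2=4, slots 9,13 occupied -> index 0.
Insert 605: h=10, slot 10 empty -> index 10.
Table: [179, 52, 920, -, -, -, -, -, 212, 812, 605, 716, -, 132, -, 321, -]

0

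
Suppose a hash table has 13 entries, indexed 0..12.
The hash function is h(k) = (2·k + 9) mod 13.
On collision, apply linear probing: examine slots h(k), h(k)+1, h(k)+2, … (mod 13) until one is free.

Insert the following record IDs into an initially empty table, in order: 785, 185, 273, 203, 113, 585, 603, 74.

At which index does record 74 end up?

3

Insert 785: h=6, slot 6 empty -> index 6.
Insert 185: h=2, slot 2 empty -> index 2.
Insert 273: h=9, slot 9 empty -> index 9.
Insert 203: h=12, slot 12 empty -> index 12.
Insert 113: h=1, slot 1 empty -> index 1.
Insert 585: h=9, slot 9 occupied -> index 10.
Insert 603: h=6, slot 6 occupied -> index 7.
Insert 74: h=1, slots 1,2 occupied -> index 3.
Table: [_, 113, 185, 74, _, _, 785, 603, _, 273, 585, _, 203]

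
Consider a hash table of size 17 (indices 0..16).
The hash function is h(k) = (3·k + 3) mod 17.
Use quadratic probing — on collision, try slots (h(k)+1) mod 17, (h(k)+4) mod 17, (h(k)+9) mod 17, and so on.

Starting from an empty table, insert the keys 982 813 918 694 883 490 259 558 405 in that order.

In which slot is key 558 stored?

Insert 982: h=8, slot 8 empty => index 8.
Insert 813: h=11, slot 11 empty => index 11.
Insert 918: h=3, slot 3 empty => index 3.
Insert 694: h=11, slot 11 occupied => index 12.
Insert 883: h=0, slot 0 empty => index 0.
Insert 490: h=11, slots 11,12 occupied => index 15.
Insert 259: h=15, slot 15 occupied => index 16.
Insert 558: h=11, slots 11,12,15,3 occupied => index 10.
Insert 405: h=11, slots 11,12,15,3,10 occupied => index 2.
Table: [883, -, 405, 918, -, -, -, -, 982, -, 558, 813, 694, -, -, 490, 259]

10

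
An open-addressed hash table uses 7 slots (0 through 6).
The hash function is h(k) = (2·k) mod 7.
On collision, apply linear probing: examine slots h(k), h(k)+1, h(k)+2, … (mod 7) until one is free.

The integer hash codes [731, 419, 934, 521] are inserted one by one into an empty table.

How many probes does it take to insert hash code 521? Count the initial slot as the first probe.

3

731 hashes to 6; slot 6 is free => place at 6.
419 hashes to 5; slot 5 is free => place at 5.
934 hashes to 6; 6 taken => place at 0.
521 hashes to 6; 6,0 taken => place at 1.
Table: [934, 521, _, _, _, 419, 731]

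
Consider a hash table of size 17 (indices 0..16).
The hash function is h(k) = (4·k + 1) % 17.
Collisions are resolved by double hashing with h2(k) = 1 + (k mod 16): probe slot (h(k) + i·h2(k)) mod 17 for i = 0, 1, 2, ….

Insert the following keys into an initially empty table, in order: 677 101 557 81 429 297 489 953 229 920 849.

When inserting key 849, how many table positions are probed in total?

3

677 hashes to 6; slot 6 is free -> place at 6.
101 hashes to 14; slot 14 is free -> place at 14.
557 hashes to 2; slot 2 is free -> place at 2.
81 hashes to 2, h2=2; 2 taken -> place at 4.
429 hashes to 0; slot 0 is free -> place at 0.
297 hashes to 16; slot 16 is free -> place at 16.
489 hashes to 2, h2=10; 2 taken -> place at 12.
953 hashes to 5; slot 5 is free -> place at 5.
229 hashes to 16, h2=6; 16,5 taken -> place at 11.
920 hashes to 9; slot 9 is free -> place at 9.
849 hashes to 14, h2=2; 14,16 taken -> place at 1.
Table: [429, 849, 557, -, 81, 953, 677, -, -, 920, -, 229, 489, -, 101, -, 297]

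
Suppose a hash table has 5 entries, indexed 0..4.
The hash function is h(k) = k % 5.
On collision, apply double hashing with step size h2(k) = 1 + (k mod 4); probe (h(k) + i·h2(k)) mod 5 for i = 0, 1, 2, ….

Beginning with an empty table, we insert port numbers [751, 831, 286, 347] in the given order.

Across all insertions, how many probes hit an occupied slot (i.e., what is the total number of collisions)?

751 hashes to 1; slot 1 is free → place at 1.
831 hashes to 1, h2=4; 1 taken → place at 0.
286 hashes to 1, h2=3; 1 taken → place at 4.
347 hashes to 2; slot 2 is free → place at 2.
Table: [831, 751, 347, —, 286]

2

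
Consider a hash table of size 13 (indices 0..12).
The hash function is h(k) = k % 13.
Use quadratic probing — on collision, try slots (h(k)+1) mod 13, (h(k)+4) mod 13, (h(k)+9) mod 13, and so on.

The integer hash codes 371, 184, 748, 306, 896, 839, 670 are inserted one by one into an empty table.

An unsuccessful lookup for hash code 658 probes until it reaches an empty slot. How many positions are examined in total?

371: h=7 -> slot 7
184: h=2 -> slot 2
748: h=7, probe 7,8 -> slot 8
306: h=7, probe 7,8,11 -> slot 11
896: h=12 -> slot 12
839: h=7, probe 7,8,11,3 -> slot 3
670: h=7, probe 7,8,11,3,10 -> slot 10
Table: [—, —, 184, 839, —, —, —, 371, 748, —, 670, 306, 896]
Lookup 658: h=8, probe 8,9 → slot 9 empty, not found.

2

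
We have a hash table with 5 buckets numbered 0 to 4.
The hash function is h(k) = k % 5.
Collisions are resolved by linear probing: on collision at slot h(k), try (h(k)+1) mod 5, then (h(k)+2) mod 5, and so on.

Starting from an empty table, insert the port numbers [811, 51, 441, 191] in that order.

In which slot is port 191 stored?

4

Insert 811: h=1, slot 1 empty -> index 1.
Insert 51: h=1, slot 1 occupied -> index 2.
Insert 441: h=1, slots 1,2 occupied -> index 3.
Insert 191: h=1, slots 1,2,3 occupied -> index 4.
Table: [_, 811, 51, 441, 191]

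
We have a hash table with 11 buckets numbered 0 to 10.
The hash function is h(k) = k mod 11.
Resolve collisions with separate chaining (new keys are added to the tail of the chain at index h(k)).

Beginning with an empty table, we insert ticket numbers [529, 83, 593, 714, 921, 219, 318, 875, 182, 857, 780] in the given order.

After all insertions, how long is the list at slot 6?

3

Insert 529: h=1, bucket 1 empty → new chain.
Insert 83: h=6, bucket 6 empty → new chain.
Insert 593: h=10, bucket 10 empty → new chain.
Insert 714: h=10, bucket 10 nonempty → append to chain.
Insert 921: h=8, bucket 8 empty → new chain.
Insert 219: h=10, bucket 10 nonempty → append to chain.
Insert 318: h=10, bucket 10 nonempty → append to chain.
Insert 875: h=6, bucket 6 nonempty → append to chain.
Insert 182: h=6, bucket 6 nonempty → append to chain.
Insert 857: h=10, bucket 10 nonempty → append to chain.
Insert 780: h=10, bucket 10 nonempty → append to chain.
Final buckets:
0: _
1: 529
2: _
3: _
4: _
5: _
6: 83 -> 875 -> 182
7: _
8: 921
9: _
10: 593 -> 714 -> 219 -> 318 -> 857 -> 780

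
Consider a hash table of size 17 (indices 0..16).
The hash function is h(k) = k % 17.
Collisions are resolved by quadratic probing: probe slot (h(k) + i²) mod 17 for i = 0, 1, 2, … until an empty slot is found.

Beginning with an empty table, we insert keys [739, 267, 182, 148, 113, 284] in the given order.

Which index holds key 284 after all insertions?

4

Insert 739: h=8, slot 8 empty → index 8.
Insert 267: h=12, slot 12 empty → index 12.
Insert 182: h=12, slot 12 occupied → index 13.
Insert 148: h=12, slots 12,13 occupied → index 16.
Insert 113: h=11, slot 11 empty → index 11.
Insert 284: h=12, slots 12,13,16 occupied → index 4.
Table: [—, —, —, —, 284, —, —, —, 739, —, —, 113, 267, 182, —, —, 148]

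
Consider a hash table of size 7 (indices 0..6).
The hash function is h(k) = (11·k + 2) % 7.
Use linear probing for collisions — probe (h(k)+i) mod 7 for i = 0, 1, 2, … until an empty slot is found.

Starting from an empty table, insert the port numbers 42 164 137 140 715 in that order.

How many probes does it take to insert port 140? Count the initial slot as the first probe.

2

Insert 42: h=2, slot 2 empty → index 2.
Insert 164: h=0, slot 0 empty → index 0.
Insert 137: h=4, slot 4 empty → index 4.
Insert 140: h=2, slot 2 occupied → index 3.
Insert 715: h=6, slot 6 empty → index 6.
Table: [164, ∅, 42, 140, 137, ∅, 715]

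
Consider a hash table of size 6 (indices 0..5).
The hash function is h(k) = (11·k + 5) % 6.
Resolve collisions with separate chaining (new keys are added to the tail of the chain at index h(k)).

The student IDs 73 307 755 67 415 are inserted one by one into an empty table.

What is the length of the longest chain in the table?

4

73 -> bucket 4
307 -> bucket 4 (collision)
755 -> bucket 0
67 -> bucket 4 (collision)
415 -> bucket 4 (collision)
Final buckets:
0: 755
1: ∅
2: ∅
3: ∅
4: 73 -> 307 -> 67 -> 415
5: ∅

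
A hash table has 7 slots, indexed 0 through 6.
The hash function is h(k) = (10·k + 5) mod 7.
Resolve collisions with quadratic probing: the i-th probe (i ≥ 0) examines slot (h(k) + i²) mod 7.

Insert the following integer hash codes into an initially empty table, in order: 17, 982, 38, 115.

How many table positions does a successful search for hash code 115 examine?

17 hashes to 0; slot 0 is free → place at 0.
982 hashes to 4; slot 4 is free → place at 4.
38 hashes to 0; 0 taken → place at 1.
115 hashes to 0; 0,1,4 taken → place at 2.
Table: [17, 38, 115, —, 982, —, —]
Lookup 115: h=0, probe 0,1,4,2 → found at 2.

4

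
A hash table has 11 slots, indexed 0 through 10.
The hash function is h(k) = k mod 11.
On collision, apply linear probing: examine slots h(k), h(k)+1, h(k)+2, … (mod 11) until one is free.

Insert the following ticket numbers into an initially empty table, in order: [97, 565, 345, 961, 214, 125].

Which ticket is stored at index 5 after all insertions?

97 hashes to 9; slot 9 is free => place at 9.
565 hashes to 4; slot 4 is free => place at 4.
345 hashes to 4; 4 taken => place at 5.
961 hashes to 4; 4,5 taken => place at 6.
214 hashes to 5; 5,6 taken => place at 7.
125 hashes to 4; 4,5,6,7 taken => place at 8.
Table: [., ., ., ., 565, 345, 961, 214, 125, 97, .]

345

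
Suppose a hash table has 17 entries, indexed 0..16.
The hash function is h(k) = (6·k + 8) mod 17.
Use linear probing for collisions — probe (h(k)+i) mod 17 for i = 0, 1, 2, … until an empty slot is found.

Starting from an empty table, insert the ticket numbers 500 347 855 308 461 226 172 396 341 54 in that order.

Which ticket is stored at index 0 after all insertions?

500: h=16 => slot 16
347: h=16, probe 16,0 => slot 0
855: h=4 => slot 4
308: h=3 => slot 3
461: h=3, probe 3,4,5 => slot 5
226: h=4, probe 4,5,6 => slot 6
172: h=3, probe 3,4,5,6,7 => slot 7
396: h=4, probe 4,5,6,7,8 => slot 8
341: h=14 => slot 14
54: h=9 => slot 9
Table: [347, —, —, 308, 855, 461, 226, 172, 396, 54, —, —, —, —, 341, —, 500]

347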